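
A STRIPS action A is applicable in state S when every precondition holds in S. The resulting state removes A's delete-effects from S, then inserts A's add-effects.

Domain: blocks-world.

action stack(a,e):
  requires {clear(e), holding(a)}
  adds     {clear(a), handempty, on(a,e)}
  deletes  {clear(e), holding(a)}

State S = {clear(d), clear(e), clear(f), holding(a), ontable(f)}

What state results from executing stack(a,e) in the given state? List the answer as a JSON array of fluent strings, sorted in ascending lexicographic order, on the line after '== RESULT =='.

Compute (S \ del) ∪ add:
  pre ⊆ S: {clear(e), holding(a)} ⊆ S  — applicable
  S \ del = {clear(d), clear(f), ontable(f)}
  ∪ add   = {clear(a), clear(d), clear(f), handempty, on(a,e), ontable(f)}

== RESULT ==
["clear(a)", "clear(d)", "clear(f)", "handempty", "on(a,e)", "ontable(f)"]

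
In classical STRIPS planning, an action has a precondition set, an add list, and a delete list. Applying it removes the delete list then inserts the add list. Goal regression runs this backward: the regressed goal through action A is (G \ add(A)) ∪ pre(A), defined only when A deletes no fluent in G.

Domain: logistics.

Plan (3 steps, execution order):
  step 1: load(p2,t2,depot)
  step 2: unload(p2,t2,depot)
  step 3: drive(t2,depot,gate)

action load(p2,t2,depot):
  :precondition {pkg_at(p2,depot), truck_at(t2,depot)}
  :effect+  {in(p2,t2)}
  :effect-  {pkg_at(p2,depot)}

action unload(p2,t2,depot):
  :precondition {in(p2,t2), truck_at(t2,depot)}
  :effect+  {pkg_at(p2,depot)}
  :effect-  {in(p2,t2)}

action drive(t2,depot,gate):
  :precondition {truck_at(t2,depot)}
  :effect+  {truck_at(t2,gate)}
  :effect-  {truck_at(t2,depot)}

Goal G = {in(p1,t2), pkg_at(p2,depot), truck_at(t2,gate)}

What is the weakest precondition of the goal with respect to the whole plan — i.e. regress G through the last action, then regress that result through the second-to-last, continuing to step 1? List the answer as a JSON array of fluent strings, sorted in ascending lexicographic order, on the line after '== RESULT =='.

Work backward from the goal:
  through step 3 (drive(t2,depot,gate)): drop {truck_at(t2,gate)}, keep {in(p1,t2), pkg_at(p2,depot)}, require {truck_at(t2,depot)}
    → {in(p1,t2), pkg_at(p2,depot), truck_at(t2,depot)}
  through step 2 (unload(p2,t2,depot)): drop {pkg_at(p2,depot)}, keep {in(p1,t2), truck_at(t2,depot)}, require {in(p2,t2), truck_at(t2,depot)}
    → {in(p1,t2), in(p2,t2), truck_at(t2,depot)}
  through step 1 (load(p2,t2,depot)): drop {in(p2,t2)}, keep {in(p1,t2), truck_at(t2,depot)}, require {pkg_at(p2,depot), truck_at(t2,depot)}
    → {in(p1,t2), pkg_at(p2,depot), truck_at(t2,depot)}

== RESULT ==
["in(p1,t2)", "pkg_at(p2,depot)", "truck_at(t2,depot)"]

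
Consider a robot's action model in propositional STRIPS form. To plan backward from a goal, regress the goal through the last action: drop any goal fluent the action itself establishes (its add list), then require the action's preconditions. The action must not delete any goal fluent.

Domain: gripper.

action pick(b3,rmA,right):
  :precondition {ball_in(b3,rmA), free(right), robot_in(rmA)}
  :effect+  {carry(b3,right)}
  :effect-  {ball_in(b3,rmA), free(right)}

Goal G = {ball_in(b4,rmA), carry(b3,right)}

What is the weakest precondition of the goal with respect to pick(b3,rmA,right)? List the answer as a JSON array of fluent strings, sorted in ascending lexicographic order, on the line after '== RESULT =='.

Compute (G \ add) ∪ pre:
  G ∩ del = {}  (empty — regression defined)
  G \ add = {ball_in(b4,rmA), carry(b3,right)} \ {carry(b3,right)} = {ball_in(b4,rmA)}
  ∪ pre   = {ball_in(b4,rmA)} ∪ {ball_in(b3,rmA), free(right), robot_in(rmA)}
          = {ball_in(b3,rmA), ball_in(b4,rmA), free(right), robot_in(rmA)}

== RESULT ==
["ball_in(b3,rmA)", "ball_in(b4,rmA)", "free(right)", "robot_in(rmA)"]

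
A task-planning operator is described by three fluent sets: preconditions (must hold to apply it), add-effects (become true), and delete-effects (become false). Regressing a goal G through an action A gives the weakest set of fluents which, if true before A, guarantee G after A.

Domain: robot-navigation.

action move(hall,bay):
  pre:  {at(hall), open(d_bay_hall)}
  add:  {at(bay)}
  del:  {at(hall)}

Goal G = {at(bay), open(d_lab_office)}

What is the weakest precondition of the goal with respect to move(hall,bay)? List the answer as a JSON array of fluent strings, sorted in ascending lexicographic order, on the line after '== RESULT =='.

Compute (G \ add) ∪ pre:
  G ∩ del = {}  (empty — regression defined)
  G \ add = {at(bay), open(d_lab_office)} \ {at(bay)} = {open(d_lab_office)}
  ∪ pre   = {open(d_lab_office)} ∪ {at(hall), open(d_bay_hall)}
          = {at(hall), open(d_bay_hall), open(d_lab_office)}

== RESULT ==
["at(hall)", "open(d_bay_hall)", "open(d_lab_office)"]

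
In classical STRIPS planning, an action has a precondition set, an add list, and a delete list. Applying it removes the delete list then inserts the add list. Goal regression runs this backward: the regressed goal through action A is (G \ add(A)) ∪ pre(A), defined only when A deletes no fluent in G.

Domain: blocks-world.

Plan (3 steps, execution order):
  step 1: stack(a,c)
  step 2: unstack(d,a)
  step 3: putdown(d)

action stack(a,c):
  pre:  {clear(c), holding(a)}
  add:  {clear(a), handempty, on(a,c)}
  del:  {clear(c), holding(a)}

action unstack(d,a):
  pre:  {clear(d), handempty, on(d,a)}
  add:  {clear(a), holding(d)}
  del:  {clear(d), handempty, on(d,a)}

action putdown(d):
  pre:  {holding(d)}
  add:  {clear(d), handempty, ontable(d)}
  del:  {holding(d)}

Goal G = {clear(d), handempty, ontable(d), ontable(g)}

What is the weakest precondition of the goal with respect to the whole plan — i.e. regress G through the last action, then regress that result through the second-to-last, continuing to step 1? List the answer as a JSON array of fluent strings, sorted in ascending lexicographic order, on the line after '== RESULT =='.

Work backward from the goal:
  through step 3 (putdown(d)): drop {clear(d), handempty, ontable(d)}, keep {ontable(g)}, require {holding(d)}
    → {holding(d), ontable(g)}
  through step 2 (unstack(d,a)): drop {holding(d)}, keep {ontable(g)}, require {clear(d), handempty, on(d,a)}
    → {clear(d), handempty, on(d,a), ontable(g)}
  through step 1 (stack(a,c)): drop {handempty}, keep {clear(d), on(d,a), ontable(g)}, require {clear(c), holding(a)}
    → {clear(c), clear(d), holding(a), on(d,a), ontable(g)}

== RESULT ==
["clear(c)", "clear(d)", "holding(a)", "on(d,a)", "ontable(g)"]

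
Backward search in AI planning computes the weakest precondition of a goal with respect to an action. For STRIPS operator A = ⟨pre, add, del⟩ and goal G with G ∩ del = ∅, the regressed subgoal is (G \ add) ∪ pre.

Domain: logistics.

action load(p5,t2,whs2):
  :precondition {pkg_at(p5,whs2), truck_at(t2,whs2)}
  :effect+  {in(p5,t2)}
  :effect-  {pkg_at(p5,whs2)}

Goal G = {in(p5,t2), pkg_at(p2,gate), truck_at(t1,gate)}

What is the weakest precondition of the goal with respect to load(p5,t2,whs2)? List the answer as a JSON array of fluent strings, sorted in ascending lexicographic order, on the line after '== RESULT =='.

Compute (G \ add) ∪ pre:
  G ∩ del = {}  (empty — regression defined)
  G \ add = {in(p5,t2), pkg_at(p2,gate), truck_at(t1,gate)} \ {in(p5,t2)} = {pkg_at(p2,gate), truck_at(t1,gate)}
  ∪ pre   = {pkg_at(p2,gate), truck_at(t1,gate)} ∪ {pkg_at(p5,whs2), truck_at(t2,whs2)}
          = {pkg_at(p2,gate), pkg_at(p5,whs2), truck_at(t1,gate), truck_at(t2,whs2)}

== RESULT ==
["pkg_at(p2,gate)", "pkg_at(p5,whs2)", "truck_at(t1,gate)", "truck_at(t2,whs2)"]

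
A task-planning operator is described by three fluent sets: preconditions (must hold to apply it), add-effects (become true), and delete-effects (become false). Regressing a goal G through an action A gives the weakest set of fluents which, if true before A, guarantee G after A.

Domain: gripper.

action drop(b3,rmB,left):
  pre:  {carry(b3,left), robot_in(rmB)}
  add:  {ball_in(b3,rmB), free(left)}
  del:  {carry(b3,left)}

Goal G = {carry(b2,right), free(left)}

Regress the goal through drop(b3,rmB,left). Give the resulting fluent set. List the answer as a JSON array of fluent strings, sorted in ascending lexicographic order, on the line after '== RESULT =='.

Regress:
  G ∩ del = {}  (empty — regression defined)
  G \ add = {carry(b2,right), free(left)} \ {ball_in(b3,rmB), free(left)} = {carry(b2,right)}
  ∪ pre   = {carry(b2,right)} ∪ {carry(b3,left), robot_in(rmB)}
          = {carry(b2,right), carry(b3,left), robot_in(rmB)}

== RESULT ==
["carry(b2,right)", "carry(b3,left)", "robot_in(rmB)"]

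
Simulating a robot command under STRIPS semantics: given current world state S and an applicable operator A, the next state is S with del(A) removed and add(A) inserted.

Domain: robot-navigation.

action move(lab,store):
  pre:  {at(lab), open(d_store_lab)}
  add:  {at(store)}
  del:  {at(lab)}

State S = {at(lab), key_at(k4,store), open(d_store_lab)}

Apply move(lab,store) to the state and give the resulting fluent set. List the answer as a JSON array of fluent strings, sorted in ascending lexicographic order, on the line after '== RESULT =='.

Compute (S \ del) ∪ add:
  pre ⊆ S: {at(lab), open(d_store_lab)} ⊆ S  — applicable
  S \ del = {key_at(k4,store), open(d_store_lab)}
  ∪ add   = {at(store), key_at(k4,store), open(d_store_lab)}

== RESULT ==
["at(store)", "key_at(k4,store)", "open(d_store_lab)"]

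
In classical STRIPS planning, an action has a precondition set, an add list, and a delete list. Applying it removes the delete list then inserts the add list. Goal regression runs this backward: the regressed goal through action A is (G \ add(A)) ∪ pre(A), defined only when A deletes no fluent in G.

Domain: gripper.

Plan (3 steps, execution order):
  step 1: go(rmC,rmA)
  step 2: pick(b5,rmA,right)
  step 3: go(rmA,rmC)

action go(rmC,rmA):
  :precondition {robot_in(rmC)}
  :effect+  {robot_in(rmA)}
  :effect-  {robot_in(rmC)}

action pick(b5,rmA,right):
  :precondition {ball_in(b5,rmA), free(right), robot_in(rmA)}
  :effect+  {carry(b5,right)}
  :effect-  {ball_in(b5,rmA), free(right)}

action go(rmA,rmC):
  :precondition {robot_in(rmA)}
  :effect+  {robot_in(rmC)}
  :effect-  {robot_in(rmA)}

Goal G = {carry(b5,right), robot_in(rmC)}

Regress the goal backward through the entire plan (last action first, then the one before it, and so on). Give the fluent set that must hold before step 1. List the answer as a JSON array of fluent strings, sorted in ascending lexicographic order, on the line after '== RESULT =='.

Work backward from the goal:
  through step 3 (go(rmA,rmC)): drop {robot_in(rmC)}, keep {carry(b5,right)}, require {robot_in(rmA)}
    → {carry(b5,right), robot_in(rmA)}
  through step 2 (pick(b5,rmA,right)): drop {carry(b5,right)}, keep {robot_in(rmA)}, require {ball_in(b5,rmA), free(right), robot_in(rmA)}
    → {ball_in(b5,rmA), free(right), robot_in(rmA)}
  through step 1 (go(rmC,rmA)): drop {robot_in(rmA)}, keep {ball_in(b5,rmA), free(right)}, require {robot_in(rmC)}
    → {ball_in(b5,rmA), free(right), robot_in(rmC)}

== RESULT ==
["ball_in(b5,rmA)", "free(right)", "robot_in(rmC)"]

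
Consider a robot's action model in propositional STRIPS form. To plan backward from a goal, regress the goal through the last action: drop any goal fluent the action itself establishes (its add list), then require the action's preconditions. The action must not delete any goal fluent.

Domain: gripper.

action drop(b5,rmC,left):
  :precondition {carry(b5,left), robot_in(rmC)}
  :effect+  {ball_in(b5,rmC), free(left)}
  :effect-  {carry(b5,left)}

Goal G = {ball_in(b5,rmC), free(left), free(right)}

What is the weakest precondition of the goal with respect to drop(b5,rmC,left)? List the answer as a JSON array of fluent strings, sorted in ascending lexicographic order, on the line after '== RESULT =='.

Compute (G \ add) ∪ pre:
  G ∩ del = {}  (empty — regression defined)
  G \ add = {ball_in(b5,rmC), free(left), free(right)} \ {ball_in(b5,rmC), free(left)} = {free(right)}
  ∪ pre   = {free(right)} ∪ {carry(b5,left), robot_in(rmC)}
          = {carry(b5,left), free(right), robot_in(rmC)}

== RESULT ==
["carry(b5,left)", "free(right)", "robot_in(rmC)"]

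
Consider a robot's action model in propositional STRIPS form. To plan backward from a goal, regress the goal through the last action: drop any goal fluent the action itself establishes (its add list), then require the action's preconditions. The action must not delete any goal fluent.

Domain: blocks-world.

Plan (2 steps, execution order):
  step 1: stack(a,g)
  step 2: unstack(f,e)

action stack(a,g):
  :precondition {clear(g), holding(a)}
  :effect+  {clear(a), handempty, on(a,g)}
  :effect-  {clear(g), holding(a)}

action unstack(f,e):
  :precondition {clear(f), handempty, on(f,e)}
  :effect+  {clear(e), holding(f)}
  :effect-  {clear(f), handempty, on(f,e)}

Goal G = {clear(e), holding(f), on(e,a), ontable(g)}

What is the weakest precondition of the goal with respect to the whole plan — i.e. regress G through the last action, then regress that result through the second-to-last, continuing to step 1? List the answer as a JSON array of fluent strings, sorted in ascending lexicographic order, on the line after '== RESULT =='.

Work backward from the goal:
  through step 2 (unstack(f,e)): drop {clear(e), holding(f)}, keep {on(e,a), ontable(g)}, require {clear(f), handempty, on(f,e)}
    → {clear(f), handempty, on(e,a), on(f,e), ontable(g)}
  through step 1 (stack(a,g)): drop {handempty}, keep {clear(f), on(e,a), on(f,e), ontable(g)}, require {clear(g), holding(a)}
    → {clear(f), clear(g), holding(a), on(e,a), on(f,e), ontable(g)}

== RESULT ==
["clear(f)", "clear(g)", "holding(a)", "on(e,a)", "on(f,e)", "ontable(g)"]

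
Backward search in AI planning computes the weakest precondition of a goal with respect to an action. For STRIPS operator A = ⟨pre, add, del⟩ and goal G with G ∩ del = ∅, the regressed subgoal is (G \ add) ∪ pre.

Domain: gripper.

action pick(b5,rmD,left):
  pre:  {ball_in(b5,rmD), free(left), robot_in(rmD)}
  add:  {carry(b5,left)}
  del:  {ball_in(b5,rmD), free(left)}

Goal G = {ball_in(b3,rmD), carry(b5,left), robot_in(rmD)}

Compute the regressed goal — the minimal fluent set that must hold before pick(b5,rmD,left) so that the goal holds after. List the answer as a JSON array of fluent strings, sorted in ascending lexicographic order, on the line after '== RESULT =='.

Regress:
  G ∩ del = {}  (empty — regression defined)
  G \ add = {ball_in(b3,rmD), carry(b5,left), robot_in(rmD)} \ {carry(b5,left)} = {ball_in(b3,rmD), robot_in(rmD)}
  ∪ pre   = {ball_in(b3,rmD), robot_in(rmD)} ∪ {ball_in(b5,rmD), free(left), robot_in(rmD)}
          = {ball_in(b3,rmD), ball_in(b5,rmD), free(left), robot_in(rmD)}

== RESULT ==
["ball_in(b3,rmD)", "ball_in(b5,rmD)", "free(left)", "robot_in(rmD)"]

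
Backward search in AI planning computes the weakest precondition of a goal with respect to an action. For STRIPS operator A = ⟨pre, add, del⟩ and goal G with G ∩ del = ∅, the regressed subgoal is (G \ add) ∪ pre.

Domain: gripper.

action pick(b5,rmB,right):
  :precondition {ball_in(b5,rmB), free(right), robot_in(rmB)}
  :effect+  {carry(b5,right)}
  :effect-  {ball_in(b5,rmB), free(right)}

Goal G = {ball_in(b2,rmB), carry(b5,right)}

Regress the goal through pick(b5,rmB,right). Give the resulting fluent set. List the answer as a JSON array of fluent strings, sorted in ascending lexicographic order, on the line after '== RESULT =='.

Regress:
  G ∩ del = {}  (empty — regression defined)
  G \ add = {ball_in(b2,rmB), carry(b5,right)} \ {carry(b5,right)} = {ball_in(b2,rmB)}
  ∪ pre   = {ball_in(b2,rmB)} ∪ {ball_in(b5,rmB), free(right), robot_in(rmB)}
          = {ball_in(b2,rmB), ball_in(b5,rmB), free(right), robot_in(rmB)}

== RESULT ==
["ball_in(b2,rmB)", "ball_in(b5,rmB)", "free(right)", "robot_in(rmB)"]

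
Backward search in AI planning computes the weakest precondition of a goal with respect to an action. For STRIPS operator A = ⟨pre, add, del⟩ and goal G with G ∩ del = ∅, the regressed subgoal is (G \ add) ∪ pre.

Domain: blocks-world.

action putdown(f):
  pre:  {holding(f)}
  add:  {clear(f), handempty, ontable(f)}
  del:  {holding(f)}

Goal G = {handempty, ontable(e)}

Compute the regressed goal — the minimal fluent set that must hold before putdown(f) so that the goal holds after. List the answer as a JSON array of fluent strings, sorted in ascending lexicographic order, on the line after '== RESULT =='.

Regress:
  G ∩ del = {}  (empty — regression defined)
  G \ add = {handempty, ontable(e)} \ {clear(f), handempty, ontable(f)} = {ontable(e)}
  ∪ pre   = {ontable(e)} ∪ {holding(f)}
          = {holding(f), ontable(e)}

== RESULT ==
["holding(f)", "ontable(e)"]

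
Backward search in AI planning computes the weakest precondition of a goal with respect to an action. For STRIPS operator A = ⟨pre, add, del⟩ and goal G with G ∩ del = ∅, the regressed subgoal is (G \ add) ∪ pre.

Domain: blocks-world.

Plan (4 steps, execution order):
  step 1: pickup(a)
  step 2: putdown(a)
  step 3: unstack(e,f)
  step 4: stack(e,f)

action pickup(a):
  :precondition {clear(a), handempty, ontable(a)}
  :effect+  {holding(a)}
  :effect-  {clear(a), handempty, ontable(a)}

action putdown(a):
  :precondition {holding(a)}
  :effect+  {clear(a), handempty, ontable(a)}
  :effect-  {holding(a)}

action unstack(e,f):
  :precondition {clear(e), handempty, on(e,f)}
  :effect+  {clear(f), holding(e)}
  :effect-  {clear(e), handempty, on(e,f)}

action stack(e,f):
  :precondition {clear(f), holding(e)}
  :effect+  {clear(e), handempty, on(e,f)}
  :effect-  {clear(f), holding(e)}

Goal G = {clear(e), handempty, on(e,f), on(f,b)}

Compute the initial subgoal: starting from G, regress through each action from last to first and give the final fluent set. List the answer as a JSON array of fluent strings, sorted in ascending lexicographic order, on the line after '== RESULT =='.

Work backward from the goal:
  through step 4 (stack(e,f)): drop {clear(e), handempty, on(e,f)}, keep {on(f,b)}, require {clear(f), holding(e)}
    → {clear(f), holding(e), on(f,b)}
  through step 3 (unstack(e,f)): drop {clear(f), holding(e)}, keep {on(f,b)}, require {clear(e), handempty, on(e,f)}
    → {clear(e), handempty, on(e,f), on(f,b)}
  through step 2 (putdown(a)): drop {handempty}, keep {clear(e), on(e,f), on(f,b)}, require {holding(a)}
    → {clear(e), holding(a), on(e,f), on(f,b)}
  through step 1 (pickup(a)): drop {holding(a)}, keep {clear(e), on(e,f), on(f,b)}, require {clear(a), handempty, ontable(a)}
    → {clear(a), clear(e), handempty, on(e,f), on(f,b), ontable(a)}

== RESULT ==
["clear(a)", "clear(e)", "handempty", "on(e,f)", "on(f,b)", "ontable(a)"]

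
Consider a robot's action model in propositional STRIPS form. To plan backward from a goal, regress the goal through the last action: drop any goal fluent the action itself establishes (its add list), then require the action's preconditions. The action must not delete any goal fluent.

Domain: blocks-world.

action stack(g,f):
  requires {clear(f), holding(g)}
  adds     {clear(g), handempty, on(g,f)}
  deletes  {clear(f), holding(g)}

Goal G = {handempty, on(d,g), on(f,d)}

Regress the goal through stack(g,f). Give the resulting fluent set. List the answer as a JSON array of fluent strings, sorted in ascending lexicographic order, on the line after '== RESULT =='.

Regress:
  G ∩ del = {}  (empty — regression defined)
  G \ add = {handempty, on(d,g), on(f,d)} \ {clear(g), handempty, on(g,f)} = {on(d,g), on(f,d)}
  ∪ pre   = {on(d,g), on(f,d)} ∪ {clear(f), holding(g)}
          = {clear(f), holding(g), on(d,g), on(f,d)}

== RESULT ==
["clear(f)", "holding(g)", "on(d,g)", "on(f,d)"]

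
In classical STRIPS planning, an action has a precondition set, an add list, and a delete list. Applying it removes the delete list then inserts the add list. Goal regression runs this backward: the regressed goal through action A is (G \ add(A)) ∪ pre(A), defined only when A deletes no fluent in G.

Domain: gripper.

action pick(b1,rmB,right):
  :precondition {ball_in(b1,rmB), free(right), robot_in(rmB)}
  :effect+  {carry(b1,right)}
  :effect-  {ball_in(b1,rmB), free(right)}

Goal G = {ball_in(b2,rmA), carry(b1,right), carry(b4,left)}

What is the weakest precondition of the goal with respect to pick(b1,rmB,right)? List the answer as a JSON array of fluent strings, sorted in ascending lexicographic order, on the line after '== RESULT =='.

Compute (G \ add) ∪ pre:
  G ∩ del = {}  (empty — regression defined)
  G \ add = {ball_in(b2,rmA), carry(b1,right), carry(b4,left)} \ {carry(b1,right)} = {ball_in(b2,rmA), carry(b4,left)}
  ∪ pre   = {ball_in(b2,rmA), carry(b4,left)} ∪ {ball_in(b1,rmB), free(right), robot_in(rmB)}
          = {ball_in(b1,rmB), ball_in(b2,rmA), carry(b4,left), free(right), robot_in(rmB)}

== RESULT ==
["ball_in(b1,rmB)", "ball_in(b2,rmA)", "carry(b4,left)", "free(right)", "robot_in(rmB)"]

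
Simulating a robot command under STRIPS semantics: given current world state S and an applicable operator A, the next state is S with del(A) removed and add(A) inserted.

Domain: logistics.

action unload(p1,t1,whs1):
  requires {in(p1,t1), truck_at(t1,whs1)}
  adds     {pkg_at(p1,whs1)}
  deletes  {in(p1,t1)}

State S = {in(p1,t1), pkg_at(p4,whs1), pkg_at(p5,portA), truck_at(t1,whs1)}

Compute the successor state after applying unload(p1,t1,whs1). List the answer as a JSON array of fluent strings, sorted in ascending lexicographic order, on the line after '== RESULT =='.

Progress:
  pre ⊆ S: {in(p1,t1), truck_at(t1,whs1)} ⊆ S  — applicable
  S \ del = {pkg_at(p4,whs1), pkg_at(p5,portA), truck_at(t1,whs1)}
  ∪ add   = {pkg_at(p1,whs1), pkg_at(p4,whs1), pkg_at(p5,portA), truck_at(t1,whs1)}

== RESULT ==
["pkg_at(p1,whs1)", "pkg_at(p4,whs1)", "pkg_at(p5,portA)", "truck_at(t1,whs1)"]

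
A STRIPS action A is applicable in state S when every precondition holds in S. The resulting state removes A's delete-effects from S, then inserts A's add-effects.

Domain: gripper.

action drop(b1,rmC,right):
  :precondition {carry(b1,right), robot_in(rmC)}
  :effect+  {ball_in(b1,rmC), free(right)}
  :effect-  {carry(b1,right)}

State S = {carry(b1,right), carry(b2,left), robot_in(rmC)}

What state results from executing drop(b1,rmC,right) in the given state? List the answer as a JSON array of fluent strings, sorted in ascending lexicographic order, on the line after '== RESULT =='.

Compute (S \ del) ∪ add:
  pre ⊆ S: {carry(b1,right), robot_in(rmC)} ⊆ S  — applicable
  S \ del = {carry(b2,left), robot_in(rmC)}
  ∪ add   = {ball_in(b1,rmC), carry(b2,left), free(right), robot_in(rmC)}

== RESULT ==
["ball_in(b1,rmC)", "carry(b2,left)", "free(right)", "robot_in(rmC)"]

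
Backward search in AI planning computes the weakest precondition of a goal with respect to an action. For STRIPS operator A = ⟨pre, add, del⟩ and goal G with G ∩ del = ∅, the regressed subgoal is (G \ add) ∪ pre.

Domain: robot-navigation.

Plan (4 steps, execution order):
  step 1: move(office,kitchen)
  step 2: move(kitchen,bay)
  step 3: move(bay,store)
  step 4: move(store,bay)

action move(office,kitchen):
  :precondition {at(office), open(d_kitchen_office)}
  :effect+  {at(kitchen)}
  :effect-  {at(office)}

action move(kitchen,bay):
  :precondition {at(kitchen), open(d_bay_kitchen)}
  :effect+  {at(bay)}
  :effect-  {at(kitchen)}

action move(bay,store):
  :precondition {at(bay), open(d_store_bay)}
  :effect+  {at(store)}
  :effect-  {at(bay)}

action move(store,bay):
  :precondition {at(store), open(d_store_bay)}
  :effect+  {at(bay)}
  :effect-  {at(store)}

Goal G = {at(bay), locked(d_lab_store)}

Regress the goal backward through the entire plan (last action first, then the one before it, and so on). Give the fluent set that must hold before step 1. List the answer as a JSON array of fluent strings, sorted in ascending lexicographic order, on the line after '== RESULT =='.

Work backward from the goal:
  through step 4 (move(store,bay)): drop {at(bay)}, keep {locked(d_lab_store)}, require {at(store), open(d_store_bay)}
    → {at(store), locked(d_lab_store), open(d_store_bay)}
  through step 3 (move(bay,store)): drop {at(store)}, keep {locked(d_lab_store), open(d_store_bay)}, require {at(bay), open(d_store_bay)}
    → {at(bay), locked(d_lab_store), open(d_store_bay)}
  through step 2 (move(kitchen,bay)): drop {at(bay)}, keep {locked(d_lab_store), open(d_store_bay)}, require {at(kitchen), open(d_bay_kitchen)}
    → {at(kitchen), locked(d_lab_store), open(d_bay_kitchen), open(d_store_bay)}
  through step 1 (move(office,kitchen)): drop {at(kitchen)}, keep {locked(d_lab_store), open(d_bay_kitchen), open(d_store_bay)}, require {at(office), open(d_kitchen_office)}
    → {at(office), locked(d_lab_store), open(d_bay_kitchen), open(d_kitchen_office), open(d_store_bay)}

== RESULT ==
["at(office)", "locked(d_lab_store)", "open(d_bay_kitchen)", "open(d_kitchen_office)", "open(d_store_bay)"]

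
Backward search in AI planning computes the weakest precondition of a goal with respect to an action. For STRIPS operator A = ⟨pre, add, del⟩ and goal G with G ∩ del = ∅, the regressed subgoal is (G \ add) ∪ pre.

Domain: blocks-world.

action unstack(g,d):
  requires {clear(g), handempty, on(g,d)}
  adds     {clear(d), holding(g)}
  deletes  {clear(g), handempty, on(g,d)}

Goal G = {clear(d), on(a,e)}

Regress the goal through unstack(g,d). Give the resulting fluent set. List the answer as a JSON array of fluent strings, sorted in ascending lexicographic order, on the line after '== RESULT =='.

Regress:
  G ∩ del = {}  (empty — regression defined)
  G \ add = {clear(d), on(a,e)} \ {clear(d), holding(g)} = {on(a,e)}
  ∪ pre   = {on(a,e)} ∪ {clear(g), handempty, on(g,d)}
          = {clear(g), handempty, on(a,e), on(g,d)}

== RESULT ==
["clear(g)", "handempty", "on(a,e)", "on(g,d)"]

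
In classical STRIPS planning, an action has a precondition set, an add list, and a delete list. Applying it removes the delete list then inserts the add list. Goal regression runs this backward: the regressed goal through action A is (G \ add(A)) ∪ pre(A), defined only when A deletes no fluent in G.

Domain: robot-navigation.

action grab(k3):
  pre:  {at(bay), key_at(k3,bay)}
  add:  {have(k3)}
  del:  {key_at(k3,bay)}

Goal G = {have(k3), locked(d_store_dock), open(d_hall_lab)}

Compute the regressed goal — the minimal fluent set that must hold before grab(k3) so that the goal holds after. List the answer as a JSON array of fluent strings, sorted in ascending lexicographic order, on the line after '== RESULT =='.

Compute (G \ add) ∪ pre:
  G ∩ del = {}  (empty — regression defined)
  G \ add = {have(k3), locked(d_store_dock), open(d_hall_lab)} \ {have(k3)} = {locked(d_store_dock), open(d_hall_lab)}
  ∪ pre   = {locked(d_store_dock), open(d_hall_lab)} ∪ {at(bay), key_at(k3,bay)}
          = {at(bay), key_at(k3,bay), locked(d_store_dock), open(d_hall_lab)}

== RESULT ==
["at(bay)", "key_at(k3,bay)", "locked(d_store_dock)", "open(d_hall_lab)"]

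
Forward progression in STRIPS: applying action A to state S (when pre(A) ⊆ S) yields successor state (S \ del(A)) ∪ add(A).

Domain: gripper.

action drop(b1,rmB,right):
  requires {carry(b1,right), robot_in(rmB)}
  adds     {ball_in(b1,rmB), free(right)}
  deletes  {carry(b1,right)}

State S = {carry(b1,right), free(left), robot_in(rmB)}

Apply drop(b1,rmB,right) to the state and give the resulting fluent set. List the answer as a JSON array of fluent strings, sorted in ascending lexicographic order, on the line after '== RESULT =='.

Compute (S \ del) ∪ add:
  pre ⊆ S: {carry(b1,right), robot_in(rmB)} ⊆ S  — applicable
  S \ del = {free(left), robot_in(rmB)}
  ∪ add   = {ball_in(b1,rmB), free(left), free(right), robot_in(rmB)}

== RESULT ==
["ball_in(b1,rmB)", "free(left)", "free(right)", "robot_in(rmB)"]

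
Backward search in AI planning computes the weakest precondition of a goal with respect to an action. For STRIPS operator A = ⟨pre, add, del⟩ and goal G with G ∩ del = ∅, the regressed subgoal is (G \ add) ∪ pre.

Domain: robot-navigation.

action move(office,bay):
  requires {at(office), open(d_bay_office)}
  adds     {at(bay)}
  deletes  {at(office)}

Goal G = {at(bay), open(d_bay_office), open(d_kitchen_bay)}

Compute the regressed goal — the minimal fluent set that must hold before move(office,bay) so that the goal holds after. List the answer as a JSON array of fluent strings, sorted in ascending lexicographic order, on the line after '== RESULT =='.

Compute (G \ add) ∪ pre:
  G ∩ del = {}  (empty — regression defined)
  G \ add = {at(bay), open(d_bay_office), open(d_kitchen_bay)} \ {at(bay)} = {open(d_bay_office), open(d_kitchen_bay)}
  ∪ pre   = {open(d_bay_office), open(d_kitchen_bay)} ∪ {at(office), open(d_bay_office)}
          = {at(office), open(d_bay_office), open(d_kitchen_bay)}

== RESULT ==
["at(office)", "open(d_bay_office)", "open(d_kitchen_bay)"]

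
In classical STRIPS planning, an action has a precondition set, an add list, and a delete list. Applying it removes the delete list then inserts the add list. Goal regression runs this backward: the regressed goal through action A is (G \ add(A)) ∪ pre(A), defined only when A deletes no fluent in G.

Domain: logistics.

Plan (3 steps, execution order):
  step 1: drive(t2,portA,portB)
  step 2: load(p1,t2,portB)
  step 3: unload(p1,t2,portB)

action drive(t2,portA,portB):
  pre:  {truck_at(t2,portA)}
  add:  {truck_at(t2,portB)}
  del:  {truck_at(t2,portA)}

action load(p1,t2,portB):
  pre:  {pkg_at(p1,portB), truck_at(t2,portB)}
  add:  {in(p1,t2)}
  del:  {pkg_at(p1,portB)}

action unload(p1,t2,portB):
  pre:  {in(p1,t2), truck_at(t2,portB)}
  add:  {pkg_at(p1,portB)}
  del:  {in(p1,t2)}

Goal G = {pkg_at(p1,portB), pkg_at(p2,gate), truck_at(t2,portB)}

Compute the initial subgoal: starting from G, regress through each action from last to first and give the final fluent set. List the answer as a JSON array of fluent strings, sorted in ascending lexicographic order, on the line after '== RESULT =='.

Regress step by step:
  through step 3 (unload(p1,t2,portB)): drop {pkg_at(p1,portB)}, keep {pkg_at(p2,gate), truck_at(t2,portB)}, require {in(p1,t2), truck_at(t2,portB)}
    → {in(p1,t2), pkg_at(p2,gate), truck_at(t2,portB)}
  through step 2 (load(p1,t2,portB)): drop {in(p1,t2)}, keep {pkg_at(p2,gate), truck_at(t2,portB)}, require {pkg_at(p1,portB), truck_at(t2,portB)}
    → {pkg_at(p1,portB), pkg_at(p2,gate), truck_at(t2,portB)}
  through step 1 (drive(t2,portA,portB)): drop {truck_at(t2,portB)}, keep {pkg_at(p1,portB), pkg_at(p2,gate)}, require {truck_at(t2,portA)}
    → {pkg_at(p1,portB), pkg_at(p2,gate), truck_at(t2,portA)}

== RESULT ==
["pkg_at(p1,portB)", "pkg_at(p2,gate)", "truck_at(t2,portA)"]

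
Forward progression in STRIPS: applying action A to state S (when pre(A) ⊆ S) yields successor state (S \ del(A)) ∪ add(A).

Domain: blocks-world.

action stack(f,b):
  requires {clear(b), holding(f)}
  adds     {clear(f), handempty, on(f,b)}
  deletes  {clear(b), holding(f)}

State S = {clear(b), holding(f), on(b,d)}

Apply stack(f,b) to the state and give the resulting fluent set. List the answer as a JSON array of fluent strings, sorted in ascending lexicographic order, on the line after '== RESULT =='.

Progress:
  pre ⊆ S: {clear(b), holding(f)} ⊆ S  — applicable
  S \ del = {on(b,d)}
  ∪ add   = {clear(f), handempty, on(b,d), on(f,b)}

== RESULT ==
["clear(f)", "handempty", "on(b,d)", "on(f,b)"]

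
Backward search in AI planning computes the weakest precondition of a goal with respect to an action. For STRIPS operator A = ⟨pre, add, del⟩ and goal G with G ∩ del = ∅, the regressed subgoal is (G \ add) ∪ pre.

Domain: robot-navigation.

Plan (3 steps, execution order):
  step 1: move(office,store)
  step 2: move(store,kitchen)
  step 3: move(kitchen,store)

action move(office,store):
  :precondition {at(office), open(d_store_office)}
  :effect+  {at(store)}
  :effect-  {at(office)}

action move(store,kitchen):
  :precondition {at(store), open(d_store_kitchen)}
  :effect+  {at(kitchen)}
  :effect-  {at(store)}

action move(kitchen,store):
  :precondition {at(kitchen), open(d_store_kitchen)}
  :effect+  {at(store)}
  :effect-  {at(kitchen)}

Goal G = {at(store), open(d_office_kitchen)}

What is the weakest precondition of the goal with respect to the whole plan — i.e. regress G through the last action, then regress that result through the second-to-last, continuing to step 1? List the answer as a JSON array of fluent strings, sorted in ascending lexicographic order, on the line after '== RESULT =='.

Work backward from the goal:
  through step 3 (move(kitchen,store)): drop {at(store)}, keep {open(d_office_kitchen)}, require {at(kitchen), open(d_store_kitchen)}
    → {at(kitchen), open(d_office_kitchen), open(d_store_kitchen)}
  through step 2 (move(store,kitchen)): drop {at(kitchen)}, keep {open(d_office_kitchen), open(d_store_kitchen)}, require {at(store), open(d_store_kitchen)}
    → {at(store), open(d_office_kitchen), open(d_store_kitchen)}
  through step 1 (move(office,store)): drop {at(store)}, keep {open(d_office_kitchen), open(d_store_kitchen)}, require {at(office), open(d_store_office)}
    → {at(office), open(d_office_kitchen), open(d_store_kitchen), open(d_store_office)}

== RESULT ==
["at(office)", "open(d_office_kitchen)", "open(d_store_kitchen)", "open(d_store_office)"]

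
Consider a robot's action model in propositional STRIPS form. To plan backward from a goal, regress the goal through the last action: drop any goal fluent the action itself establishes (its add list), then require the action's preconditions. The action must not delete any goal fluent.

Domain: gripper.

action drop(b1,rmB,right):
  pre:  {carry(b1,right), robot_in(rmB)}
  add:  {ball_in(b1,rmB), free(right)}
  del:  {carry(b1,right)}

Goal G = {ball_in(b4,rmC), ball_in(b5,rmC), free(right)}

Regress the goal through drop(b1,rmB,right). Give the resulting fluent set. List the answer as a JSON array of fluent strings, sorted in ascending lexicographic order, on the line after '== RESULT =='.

Compute (G \ add) ∪ pre:
  G ∩ del = {}  (empty — regression defined)
  G \ add = {ball_in(b4,rmC), ball_in(b5,rmC), free(right)} \ {ball_in(b1,rmB), free(right)} = {ball_in(b4,rmC), ball_in(b5,rmC)}
  ∪ pre   = {ball_in(b4,rmC), ball_in(b5,rmC)} ∪ {carry(b1,right), robot_in(rmB)}
          = {ball_in(b4,rmC), ball_in(b5,rmC), carry(b1,right), robot_in(rmB)}

== RESULT ==
["ball_in(b4,rmC)", "ball_in(b5,rmC)", "carry(b1,right)", "robot_in(rmB)"]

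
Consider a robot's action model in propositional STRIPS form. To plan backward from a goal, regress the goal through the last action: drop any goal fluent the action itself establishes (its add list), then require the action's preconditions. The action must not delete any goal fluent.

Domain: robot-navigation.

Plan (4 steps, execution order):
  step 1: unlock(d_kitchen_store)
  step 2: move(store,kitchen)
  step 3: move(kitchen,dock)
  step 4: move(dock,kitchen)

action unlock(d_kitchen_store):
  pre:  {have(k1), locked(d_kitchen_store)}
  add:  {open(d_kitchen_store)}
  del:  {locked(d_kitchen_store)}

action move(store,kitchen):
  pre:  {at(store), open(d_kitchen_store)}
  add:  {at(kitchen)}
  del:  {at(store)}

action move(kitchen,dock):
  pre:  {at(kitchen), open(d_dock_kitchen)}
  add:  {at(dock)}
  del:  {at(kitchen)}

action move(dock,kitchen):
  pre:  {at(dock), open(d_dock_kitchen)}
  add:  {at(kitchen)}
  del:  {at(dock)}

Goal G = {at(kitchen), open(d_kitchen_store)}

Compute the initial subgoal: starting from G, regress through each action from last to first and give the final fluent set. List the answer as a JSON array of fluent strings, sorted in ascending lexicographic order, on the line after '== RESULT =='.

Regress step by step:
  through step 4 (move(dock,kitchen)): drop {at(kitchen)}, keep {open(d_kitchen_store)}, require {at(dock), open(d_dock_kitchen)}
    → {at(dock), open(d_dock_kitchen), open(d_kitchen_store)}
  through step 3 (move(kitchen,dock)): drop {at(dock)}, keep {open(d_dock_kitchen), open(d_kitchen_store)}, require {at(kitchen), open(d_dock_kitchen)}
    → {at(kitchen), open(d_dock_kitchen), open(d_kitchen_store)}
  through step 2 (move(store,kitchen)): drop {at(kitchen)}, keep {open(d_dock_kitchen), open(d_kitchen_store)}, require {at(store), open(d_kitchen_store)}
    → {at(store), open(d_dock_kitchen), open(d_kitchen_store)}
  through step 1 (unlock(d_kitchen_store)): drop {open(d_kitchen_store)}, keep {at(store), open(d_dock_kitchen)}, require {have(k1), locked(d_kitchen_store)}
    → {at(store), have(k1), locked(d_kitchen_store), open(d_dock_kitchen)}

== RESULT ==
["at(store)", "have(k1)", "locked(d_kitchen_store)", "open(d_dock_kitchen)"]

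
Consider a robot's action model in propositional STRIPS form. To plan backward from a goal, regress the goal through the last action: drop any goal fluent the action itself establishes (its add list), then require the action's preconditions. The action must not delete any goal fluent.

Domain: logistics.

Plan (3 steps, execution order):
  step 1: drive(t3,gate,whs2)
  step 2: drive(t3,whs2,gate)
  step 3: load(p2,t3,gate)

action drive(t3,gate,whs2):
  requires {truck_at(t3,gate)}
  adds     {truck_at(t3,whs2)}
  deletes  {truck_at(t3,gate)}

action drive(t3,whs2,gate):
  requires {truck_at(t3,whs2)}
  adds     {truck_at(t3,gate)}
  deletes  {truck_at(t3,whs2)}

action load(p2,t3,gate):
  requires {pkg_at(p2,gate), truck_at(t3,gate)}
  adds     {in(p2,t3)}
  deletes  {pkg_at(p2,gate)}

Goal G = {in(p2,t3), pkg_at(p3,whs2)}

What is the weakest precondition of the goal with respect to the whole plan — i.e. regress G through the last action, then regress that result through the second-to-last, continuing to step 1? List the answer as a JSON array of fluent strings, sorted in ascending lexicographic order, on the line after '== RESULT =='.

Work backward from the goal:
  through step 3 (load(p2,t3,gate)): drop {in(p2,t3)}, keep {pkg_at(p3,whs2)}, require {pkg_at(p2,gate), truck_at(t3,gate)}
    → {pkg_at(p2,gate), pkg_at(p3,whs2), truck_at(t3,gate)}
  through step 2 (drive(t3,whs2,gate)): drop {truck_at(t3,gate)}, keep {pkg_at(p2,gate), pkg_at(p3,whs2)}, require {truck_at(t3,whs2)}
    → {pkg_at(p2,gate), pkg_at(p3,whs2), truck_at(t3,whs2)}
  through step 1 (drive(t3,gate,whs2)): drop {truck_at(t3,whs2)}, keep {pkg_at(p2,gate), pkg_at(p3,whs2)}, require {truck_at(t3,gate)}
    → {pkg_at(p2,gate), pkg_at(p3,whs2), truck_at(t3,gate)}

== RESULT ==
["pkg_at(p2,gate)", "pkg_at(p3,whs2)", "truck_at(t3,gate)"]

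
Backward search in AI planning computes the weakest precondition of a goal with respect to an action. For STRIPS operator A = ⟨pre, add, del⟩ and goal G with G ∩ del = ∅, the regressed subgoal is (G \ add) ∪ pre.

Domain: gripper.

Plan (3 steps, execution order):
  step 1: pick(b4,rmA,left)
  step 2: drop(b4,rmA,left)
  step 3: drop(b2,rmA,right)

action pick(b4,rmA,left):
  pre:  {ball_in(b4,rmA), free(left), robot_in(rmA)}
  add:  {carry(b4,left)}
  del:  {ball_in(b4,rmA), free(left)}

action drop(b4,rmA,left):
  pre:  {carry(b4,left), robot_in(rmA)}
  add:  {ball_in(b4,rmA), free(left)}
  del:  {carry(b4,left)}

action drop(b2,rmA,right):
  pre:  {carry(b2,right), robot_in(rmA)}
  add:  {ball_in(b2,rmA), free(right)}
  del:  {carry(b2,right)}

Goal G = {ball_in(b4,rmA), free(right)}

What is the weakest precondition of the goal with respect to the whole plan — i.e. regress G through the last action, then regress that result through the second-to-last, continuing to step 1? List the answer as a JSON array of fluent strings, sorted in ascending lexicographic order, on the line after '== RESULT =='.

Regress step by step:
  through step 3 (drop(b2,rmA,right)): drop {free(right)}, keep {ball_in(b4,rmA)}, require {carry(b2,right), robot_in(rmA)}
    → {ball_in(b4,rmA), carry(b2,right), robot_in(rmA)}
  through step 2 (drop(b4,rmA,left)): drop {ball_in(b4,rmA)}, keep {carry(b2,right), robot_in(rmA)}, require {carry(b4,left), robot_in(rmA)}
    → {carry(b2,right), carry(b4,left), robot_in(rmA)}
  through step 1 (pick(b4,rmA,left)): drop {carry(b4,left)}, keep {carry(b2,right), robot_in(rmA)}, require {ball_in(b4,rmA), free(left), robot_in(rmA)}
    → {ball_in(b4,rmA), carry(b2,right), free(left), robot_in(rmA)}

== RESULT ==
["ball_in(b4,rmA)", "carry(b2,right)", "free(left)", "robot_in(rmA)"]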